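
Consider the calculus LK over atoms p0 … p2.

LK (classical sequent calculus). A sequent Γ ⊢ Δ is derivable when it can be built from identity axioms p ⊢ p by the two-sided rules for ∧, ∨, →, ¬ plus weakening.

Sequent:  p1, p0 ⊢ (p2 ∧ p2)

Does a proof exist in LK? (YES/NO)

Truth-table refutation:
  v=000: Γ:[p1=F, p0=F] Δ:[(p2 ∧ p2)=F] refutes=False
  v=001: Γ:[p1=F, p0=F] Δ:[(p2 ∧ p2)=T] refutes=False
  v=010: Γ:[p1=T, p0=F] Δ:[(p2 ∧ p2)=F] refutes=False
  v=011: Γ:[p1=T, p0=F] Δ:[(p2 ∧ p2)=T] refutes=False
  v=100: Γ:[p1=F, p0=T] Δ:[(p2 ∧ p2)=F] refutes=False
  v=101: Γ:[p1=F, p0=T] Δ:[(p2 ∧ p2)=T] refutes=False
  v=110: Γ:[p1=T, p0=T] Δ:[(p2 ∧ p2)=F] refutes=True  ← countermodel

Result: NO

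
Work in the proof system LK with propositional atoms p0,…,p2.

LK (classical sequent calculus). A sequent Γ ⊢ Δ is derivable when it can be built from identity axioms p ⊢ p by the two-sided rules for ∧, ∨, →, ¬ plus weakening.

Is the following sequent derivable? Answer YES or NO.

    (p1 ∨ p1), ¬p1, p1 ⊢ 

Derivation (root first):
[WL] (p1 ∨ p1), ¬p1, p1 ⊢ 
  [¬L] (p1 ∨ p1), ¬p1 ⊢ 
    [∨L] (p1 ∨ p1) ⊢ p1
      [Ax] p1 ⊢ p1
      [Ax] p1 ⊢ p1

Result: YES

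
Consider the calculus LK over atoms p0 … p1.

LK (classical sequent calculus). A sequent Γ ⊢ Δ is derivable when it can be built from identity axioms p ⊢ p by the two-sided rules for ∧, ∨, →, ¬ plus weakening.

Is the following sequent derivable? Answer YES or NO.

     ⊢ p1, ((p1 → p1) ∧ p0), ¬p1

Derivation trace:
[¬R]  ⊢ p1, ((p1 → p1) ∧ p0), ¬p1
  [∧R] p1 ⊢ p1, ((p1 → p1) ∧ p0)
    [→R]  ⊢ (p1 → p1)
      [Ax] p1 ⊢ p1
    [WR] p1 ⊢ p1, p0
      [Ax] p1 ⊢ p1

Result: YES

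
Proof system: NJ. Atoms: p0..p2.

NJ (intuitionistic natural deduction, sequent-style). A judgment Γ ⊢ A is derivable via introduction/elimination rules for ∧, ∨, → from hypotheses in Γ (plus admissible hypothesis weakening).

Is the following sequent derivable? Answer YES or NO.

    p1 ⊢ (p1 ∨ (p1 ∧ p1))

Derivation trace:
[∨I₂] p1 ⊢ (p1 ∨ (p1 ∧ p1))
  [∧I] p1 ⊢ (p1 ∧ p1)
    [Wk] p1, p1 ⊢ p1
      [Ax] p1 ⊢ p1
    [Ax] p1 ⊢ p1

Result: YES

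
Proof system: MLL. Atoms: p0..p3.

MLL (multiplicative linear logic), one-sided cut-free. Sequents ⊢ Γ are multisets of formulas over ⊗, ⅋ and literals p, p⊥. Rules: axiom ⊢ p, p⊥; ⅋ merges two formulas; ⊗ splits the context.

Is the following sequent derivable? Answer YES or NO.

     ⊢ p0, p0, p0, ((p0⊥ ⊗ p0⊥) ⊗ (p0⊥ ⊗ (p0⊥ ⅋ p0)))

Derivation trace:
[⊗]  ⊢ p0, p0, p0, ((p0⊥ ⊗ p0⊥) ⊗ (p0⊥ ⊗ (p0⊥ ⅋ p0)))
  [⊗]  ⊢ p0, p0, (p0⊥ ⊗ p0⊥)
    [Ax]  ⊢ p0, p0⊥
    [Ax]  ⊢ p0, p0⊥
  [⊗]  ⊢ p0, (p0⊥ ⊗ (p0⊥ ⅋ p0))
    [Ax]  ⊢ p0, p0⊥
    [⅋]  ⊢ (p0⊥ ⅋ p0)
      [Ax]  ⊢ p0, p0⊥

Result: YES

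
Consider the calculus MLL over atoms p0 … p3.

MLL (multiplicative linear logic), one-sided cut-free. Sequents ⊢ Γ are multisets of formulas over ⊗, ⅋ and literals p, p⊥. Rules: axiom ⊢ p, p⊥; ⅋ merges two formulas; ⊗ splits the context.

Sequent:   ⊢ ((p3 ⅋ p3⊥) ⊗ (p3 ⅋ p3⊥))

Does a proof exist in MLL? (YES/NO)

Proof tree:
[⊗]  ⊢ ((p3 ⅋ p3⊥) ⊗ (p3 ⅋ p3⊥))
  [⅋]  ⊢ (p3 ⅋ p3⊥)
    [Ax]  ⊢ p3, p3⊥
  [⅋]  ⊢ (p3 ⅋ p3⊥)
    [Ax]  ⊢ p3, p3⊥

Result: YES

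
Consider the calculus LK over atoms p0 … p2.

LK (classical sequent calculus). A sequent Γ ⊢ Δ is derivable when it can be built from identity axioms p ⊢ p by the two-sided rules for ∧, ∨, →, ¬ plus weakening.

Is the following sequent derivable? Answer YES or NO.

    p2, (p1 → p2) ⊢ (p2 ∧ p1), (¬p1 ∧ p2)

Proof tree:
[∧R] p2, (p1 → p2) ⊢ (p2 ∧ p1), (¬p1 ∧ p2)
  [¬R] (p1 → p2) ⊢ (p2 ∧ p1), ¬p1
    [→L] p1, (p1 → p2) ⊢ (p2 ∧ p1)
      [Ax] p1 ⊢ p1
      [∧R] p1, p2 ⊢ (p2 ∧ p1)
        [Ax] p2 ⊢ p2
        [Ax] p1 ⊢ p1
  [Ax] p2 ⊢ p2

Result: YES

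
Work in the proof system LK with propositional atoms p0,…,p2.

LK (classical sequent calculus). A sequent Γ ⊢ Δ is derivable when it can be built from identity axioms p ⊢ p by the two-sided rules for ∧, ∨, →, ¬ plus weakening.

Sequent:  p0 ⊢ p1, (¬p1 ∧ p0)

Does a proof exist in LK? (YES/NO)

Derivation (root first):
[∧R] p0 ⊢ p1, (¬p1 ∧ p0)
  [¬R]  ⊢ p1, ¬p1
    [Ax] p1 ⊢ p1
  [Ax] p0 ⊢ p0

Result: YES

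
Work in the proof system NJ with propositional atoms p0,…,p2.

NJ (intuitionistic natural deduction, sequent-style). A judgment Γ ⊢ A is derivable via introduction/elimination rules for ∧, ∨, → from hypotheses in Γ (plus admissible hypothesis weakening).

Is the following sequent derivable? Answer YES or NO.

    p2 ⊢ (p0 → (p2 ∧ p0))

Derivation trace:
[→I] p2 ⊢ (p0 → (p2 ∧ p0))
  [∧I] p2, p0 ⊢ (p2 ∧ p0)
    [Ax] p2 ⊢ p2
    [Ax] p0 ⊢ p0

Result: YES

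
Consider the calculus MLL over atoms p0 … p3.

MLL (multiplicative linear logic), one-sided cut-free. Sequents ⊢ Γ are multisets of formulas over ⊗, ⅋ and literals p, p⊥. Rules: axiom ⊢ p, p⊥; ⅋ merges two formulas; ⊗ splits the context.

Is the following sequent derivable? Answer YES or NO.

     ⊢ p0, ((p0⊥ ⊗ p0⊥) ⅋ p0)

Derivation trace:
[⅋]  ⊢ p0, ((p0⊥ ⊗ p0⊥) ⅋ p0)
  [⊗]  ⊢ p0, p0, (p0⊥ ⊗ p0⊥)
    [Ax]  ⊢ p0, p0⊥
    [Ax]  ⊢ p0, p0⊥

Result: YES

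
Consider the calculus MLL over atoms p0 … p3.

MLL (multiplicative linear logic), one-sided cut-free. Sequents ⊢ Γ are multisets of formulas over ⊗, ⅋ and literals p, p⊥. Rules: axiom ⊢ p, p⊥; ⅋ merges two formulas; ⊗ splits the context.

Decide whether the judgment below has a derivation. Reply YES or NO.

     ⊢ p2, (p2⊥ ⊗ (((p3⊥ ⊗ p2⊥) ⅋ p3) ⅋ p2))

Derivation trace:
[⊗]  ⊢ p2, (p2⊥ ⊗ (((p3⊥ ⊗ p2⊥) ⅋ p3) ⅋ p2))
  [Ax]  ⊢ p2, p2⊥
  [⅋]  ⊢ (((p3⊥ ⊗ p2⊥) ⅋ p3) ⅋ p2)
    [⅋]  ⊢ p2, ((p3⊥ ⊗ p2⊥) ⅋ p3)
      [⊗]  ⊢ p3, p2, (p3⊥ ⊗ p2⊥)
        [Ax]  ⊢ p3, p3⊥
        [Ax]  ⊢ p2, p2⊥

Result: YES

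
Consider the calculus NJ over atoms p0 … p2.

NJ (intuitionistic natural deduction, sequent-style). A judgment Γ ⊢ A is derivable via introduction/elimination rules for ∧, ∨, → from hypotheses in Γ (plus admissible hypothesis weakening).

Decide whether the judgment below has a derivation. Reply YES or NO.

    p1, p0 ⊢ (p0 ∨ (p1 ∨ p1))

Proof tree:
[Wk] p1, p0 ⊢ (p0 ∨ (p1 ∨ p1))
  [∨I₂] p1 ⊢ (p0 ∨ (p1 ∨ p1))
    [∨I₁] p1 ⊢ (p1 ∨ p1)
      [Ax] p1 ⊢ p1

Result: YES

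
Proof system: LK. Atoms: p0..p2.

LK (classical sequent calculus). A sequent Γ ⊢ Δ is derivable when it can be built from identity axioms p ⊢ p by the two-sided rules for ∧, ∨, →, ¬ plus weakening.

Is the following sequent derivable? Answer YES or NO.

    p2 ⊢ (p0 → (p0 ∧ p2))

Derivation trace:
[→R] p2 ⊢ (p0 → (p0 ∧ p2))
  [∧R] p2, p0 ⊢ (p0 ∧ p2)
    [Ax] p0 ⊢ p0
    [Ax] p2 ⊢ p2

Result: YES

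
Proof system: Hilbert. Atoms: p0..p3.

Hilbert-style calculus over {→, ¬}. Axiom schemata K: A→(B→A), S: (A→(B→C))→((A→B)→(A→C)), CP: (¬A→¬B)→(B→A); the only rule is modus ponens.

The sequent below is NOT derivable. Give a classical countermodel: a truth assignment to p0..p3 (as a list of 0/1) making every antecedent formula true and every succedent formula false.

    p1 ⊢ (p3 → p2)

Enumerate valuations to refute Γ ⊢ Δ:
  v=0000: Γ:[p1=F] Δ:[(p3 → p2)=T] refutes=False
  v=0001: Γ:[p1=F] Δ:[(p3 → p2)=F] refutes=False
  v=0010: Γ:[p1=F] Δ:[(p3 → p2)=T] refutes=False
  v=0011: Γ:[p1=F] Δ:[(p3 → p2)=T] refutes=False
  v=0100: Γ:[p1=T] Δ:[(p3 → p2)=T] refutes=False
  v=0101: Γ:[p1=T] Δ:[(p3 → p2)=F] refutes=True  ← countermodel

Result: [0, 1, 0, 1]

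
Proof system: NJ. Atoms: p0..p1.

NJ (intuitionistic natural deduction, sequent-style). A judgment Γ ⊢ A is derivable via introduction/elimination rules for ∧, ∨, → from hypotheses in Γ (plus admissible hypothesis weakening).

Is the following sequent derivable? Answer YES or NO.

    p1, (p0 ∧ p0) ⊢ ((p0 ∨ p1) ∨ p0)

Proof tree:
[Wk] p1, (p0 ∧ p0) ⊢ ((p0 ∨ p1) ∨ p0)
  [∨I₁] p1 ⊢ ((p0 ∨ p1) ∨ p0)
    [∨I₂] p1 ⊢ (p0 ∨ p1)
      [Ax] p1 ⊢ p1

Result: YES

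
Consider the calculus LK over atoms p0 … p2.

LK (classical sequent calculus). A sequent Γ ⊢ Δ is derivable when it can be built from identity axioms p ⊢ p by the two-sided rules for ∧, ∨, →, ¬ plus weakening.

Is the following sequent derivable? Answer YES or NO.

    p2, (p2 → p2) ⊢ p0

Enumerate valuations to refute Γ ⊢ Δ:
  v=000: Γ:[p2=F, (p2 → p2)=T] Δ:[p0=F] refutes=False
  v=001: Γ:[p2=T, (p2 → p2)=T] Δ:[p0=F] refutes=True  ← countermodel

Result: NO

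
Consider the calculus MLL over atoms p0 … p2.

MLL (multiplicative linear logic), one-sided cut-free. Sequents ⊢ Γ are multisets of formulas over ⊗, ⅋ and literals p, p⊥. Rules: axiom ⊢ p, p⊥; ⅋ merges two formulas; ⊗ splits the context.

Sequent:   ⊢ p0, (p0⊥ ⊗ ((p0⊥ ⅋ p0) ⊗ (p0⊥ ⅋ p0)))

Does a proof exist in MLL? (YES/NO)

Derivation trace:
[⊗]  ⊢ p0, (p0⊥ ⊗ ((p0⊥ ⅋ p0) ⊗ (p0⊥ ⅋ p0)))
  [Ax]  ⊢ p0, p0⊥
  [⊗]  ⊢ ((p0⊥ ⅋ p0) ⊗ (p0⊥ ⅋ p0))
    [⅋]  ⊢ (p0⊥ ⅋ p0)
      [Ax]  ⊢ p0, p0⊥
    [⅋]  ⊢ (p0⊥ ⅋ p0)
      [Ax]  ⊢ p0, p0⊥

Result: YES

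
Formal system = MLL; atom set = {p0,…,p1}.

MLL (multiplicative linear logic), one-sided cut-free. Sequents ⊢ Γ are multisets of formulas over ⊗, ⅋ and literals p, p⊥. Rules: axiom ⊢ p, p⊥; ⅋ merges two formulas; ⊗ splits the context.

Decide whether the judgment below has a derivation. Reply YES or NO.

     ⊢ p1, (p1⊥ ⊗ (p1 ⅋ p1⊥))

Proof tree:
[⊗]  ⊢ p1, (p1⊥ ⊗ (p1 ⅋ p1⊥))
  [Ax]  ⊢ p1, p1⊥
  [⅋]  ⊢ (p1 ⅋ p1⊥)
    [Ax]  ⊢ p1, p1⊥

Result: YES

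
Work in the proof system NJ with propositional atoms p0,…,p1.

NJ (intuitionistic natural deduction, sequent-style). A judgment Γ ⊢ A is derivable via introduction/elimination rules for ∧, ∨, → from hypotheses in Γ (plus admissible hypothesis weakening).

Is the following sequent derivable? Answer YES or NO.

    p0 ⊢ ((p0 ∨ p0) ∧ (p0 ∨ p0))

Proof tree:
[∧I] p0 ⊢ ((p0 ∨ p0) ∧ (p0 ∨ p0))
  [∨I₂] p0 ⊢ (p0 ∨ p0)
    [Ax] p0 ⊢ p0
  [∨I₂] p0 ⊢ (p0 ∨ p0)
    [Ax] p0 ⊢ p0

Result: YES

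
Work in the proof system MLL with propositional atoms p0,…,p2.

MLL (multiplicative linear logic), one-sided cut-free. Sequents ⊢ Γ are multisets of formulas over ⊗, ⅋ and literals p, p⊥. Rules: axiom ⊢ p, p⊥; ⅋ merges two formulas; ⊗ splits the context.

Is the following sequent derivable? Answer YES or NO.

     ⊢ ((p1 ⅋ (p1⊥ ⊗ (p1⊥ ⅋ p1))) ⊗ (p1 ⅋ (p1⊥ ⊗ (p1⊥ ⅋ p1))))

Derivation trace:
[⊗]  ⊢ ((p1 ⅋ (p1⊥ ⊗ (p1⊥ ⅋ p1))) ⊗ (p1 ⅋ (p1⊥ ⊗ (p1⊥ ⅋ p1))))
  [⅋]  ⊢ (p1 ⅋ (p1⊥ ⊗ (p1⊥ ⅋ p1)))
    [⊗]  ⊢ p1, (p1⊥ ⊗ (p1⊥ ⅋ p1))
      [Ax]  ⊢ p1, p1⊥
      [⅋]  ⊢ (p1⊥ ⅋ p1)
        [Ax]  ⊢ p1, p1⊥
  [⅋]  ⊢ (p1 ⅋ (p1⊥ ⊗ (p1⊥ ⅋ p1)))
    [⊗]  ⊢ p1, (p1⊥ ⊗ (p1⊥ ⅋ p1))
      [Ax]  ⊢ p1, p1⊥
      [⅋]  ⊢ (p1⊥ ⅋ p1)
        [Ax]  ⊢ p1, p1⊥

Result: YES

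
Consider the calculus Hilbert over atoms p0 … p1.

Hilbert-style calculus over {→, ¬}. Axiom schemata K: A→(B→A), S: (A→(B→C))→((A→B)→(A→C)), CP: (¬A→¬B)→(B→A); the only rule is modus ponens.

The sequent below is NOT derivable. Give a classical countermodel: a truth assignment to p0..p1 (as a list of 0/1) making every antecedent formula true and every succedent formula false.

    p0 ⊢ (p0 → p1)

Truth-table refutation:
  v=00: Γ:[p0=F] Δ:[(p0 → p1)=T] refutes=False
  v=01: Γ:[p0=F] Δ:[(p0 → p1)=T] refutes=False
  v=10: Γ:[p0=T] Δ:[(p0 → p1)=F] refutes=True  ← countermodel

Result: [1, 0]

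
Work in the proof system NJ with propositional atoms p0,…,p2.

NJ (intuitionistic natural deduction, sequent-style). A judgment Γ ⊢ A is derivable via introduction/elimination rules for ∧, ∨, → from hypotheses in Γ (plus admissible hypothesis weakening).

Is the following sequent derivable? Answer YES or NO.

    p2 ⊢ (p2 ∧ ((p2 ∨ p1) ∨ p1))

Derivation (root first):
[∧I] p2 ⊢ (p2 ∧ ((p2 ∨ p1) ∨ p1))
  [Ax] p2 ⊢ p2
  [∨I₁] p2 ⊢ ((p2 ∨ p1) ∨ p1)
    [∨I₁] p2 ⊢ (p2 ∨ p1)
      [Ax] p2 ⊢ p2

Result: YES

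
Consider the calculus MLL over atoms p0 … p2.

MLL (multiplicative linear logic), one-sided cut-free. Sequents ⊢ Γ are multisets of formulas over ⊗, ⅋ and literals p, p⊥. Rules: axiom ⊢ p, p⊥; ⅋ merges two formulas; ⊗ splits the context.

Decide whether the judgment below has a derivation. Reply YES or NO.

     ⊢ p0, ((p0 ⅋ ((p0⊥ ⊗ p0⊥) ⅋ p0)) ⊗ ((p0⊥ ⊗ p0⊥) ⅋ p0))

Derivation trace:
[⊗]  ⊢ p0, ((p0 ⅋ ((p0⊥ ⊗ p0⊥) ⅋ p0)) ⊗ ((p0⊥ ⊗ p0⊥) ⅋ p0))
  [⅋]  ⊢ (p0 ⅋ ((p0⊥ ⊗ p0⊥) ⅋ p0))
    [⅋]  ⊢ p0, ((p0⊥ ⊗ p0⊥) ⅋ p0)
      [⊗]  ⊢ p0, p0, (p0⊥ ⊗ p0⊥)
        [Ax]  ⊢ p0, p0⊥
        [Ax]  ⊢ p0, p0⊥
  [⅋]  ⊢ p0, ((p0⊥ ⊗ p0⊥) ⅋ p0)
    [⊗]  ⊢ p0, p0, (p0⊥ ⊗ p0⊥)
      [Ax]  ⊢ p0, p0⊥
      [Ax]  ⊢ p0, p0⊥

Result: YES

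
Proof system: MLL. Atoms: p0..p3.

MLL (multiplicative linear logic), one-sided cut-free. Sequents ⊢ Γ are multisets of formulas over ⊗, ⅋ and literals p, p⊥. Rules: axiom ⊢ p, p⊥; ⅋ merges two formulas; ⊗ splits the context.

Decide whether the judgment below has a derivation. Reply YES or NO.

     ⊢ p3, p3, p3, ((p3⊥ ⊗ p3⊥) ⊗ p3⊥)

Derivation trace:
[⊗]  ⊢ p3, p3, p3, ((p3⊥ ⊗ p3⊥) ⊗ p3⊥)
  [⊗]  ⊢ p3, p3, (p3⊥ ⊗ p3⊥)
    [Ax]  ⊢ p3, p3⊥
    [Ax]  ⊢ p3, p3⊥
  [Ax]  ⊢ p3, p3⊥

Result: YES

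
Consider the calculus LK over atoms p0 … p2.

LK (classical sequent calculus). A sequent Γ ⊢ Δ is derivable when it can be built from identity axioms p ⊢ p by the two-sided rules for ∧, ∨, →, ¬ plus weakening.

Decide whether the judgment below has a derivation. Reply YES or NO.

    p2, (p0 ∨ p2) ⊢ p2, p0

Proof tree:
[∨L] p2, (p0 ∨ p2) ⊢ p2, p0
  [Ax] p0 ⊢ p0
  [WL] p2, p2 ⊢ p2
    [Ax] p2 ⊢ p2

Result: YES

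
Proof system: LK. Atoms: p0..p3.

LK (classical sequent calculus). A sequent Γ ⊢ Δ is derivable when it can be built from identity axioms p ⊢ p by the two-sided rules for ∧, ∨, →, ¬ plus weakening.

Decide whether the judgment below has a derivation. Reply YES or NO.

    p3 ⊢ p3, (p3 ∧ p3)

Derivation (root first):
[∧R] p3 ⊢ p3, (p3 ∧ p3)
  [WL] p3, p3 ⊢ p3, p3
    [WR] p3 ⊢ p3, p3
      [Ax] p3 ⊢ p3
  [WR] p3 ⊢ p3, p3
    [Ax] p3 ⊢ p3

Result: YES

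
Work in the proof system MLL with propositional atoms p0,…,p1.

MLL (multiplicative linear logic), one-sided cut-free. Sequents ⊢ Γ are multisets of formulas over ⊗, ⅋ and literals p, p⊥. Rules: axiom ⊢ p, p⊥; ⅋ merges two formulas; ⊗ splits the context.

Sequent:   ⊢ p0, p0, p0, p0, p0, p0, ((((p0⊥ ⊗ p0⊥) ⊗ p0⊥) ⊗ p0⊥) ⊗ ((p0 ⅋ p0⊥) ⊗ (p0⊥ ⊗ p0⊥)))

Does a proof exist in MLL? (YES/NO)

Proof tree:
[⊗]  ⊢ p0, p0, p0, p0, p0, p0, ((((p0⊥ ⊗ p0⊥) ⊗ p0⊥) ⊗ p0⊥) ⊗ ((p0 ⅋ p0⊥) ⊗ (p0⊥ ⊗ p0⊥)))
  [⊗]  ⊢ p0, p0, p0, p0, (((p0⊥ ⊗ p0⊥) ⊗ p0⊥) ⊗ p0⊥)
    [⊗]  ⊢ p0, p0, p0, ((p0⊥ ⊗ p0⊥) ⊗ p0⊥)
      [⊗]  ⊢ p0, p0, (p0⊥ ⊗ p0⊥)
        [Ax]  ⊢ p0, p0⊥
        [Ax]  ⊢ p0, p0⊥
      [Ax]  ⊢ p0, p0⊥
    [Ax]  ⊢ p0, p0⊥
  [⊗]  ⊢ p0, p0, ((p0 ⅋ p0⊥) ⊗ (p0⊥ ⊗ p0⊥))
    [⅋]  ⊢ (p0 ⅋ p0⊥)
      [Ax]  ⊢ p0, p0⊥
    [⊗]  ⊢ p0, p0, (p0⊥ ⊗ p0⊥)
      [Ax]  ⊢ p0, p0⊥
      [Ax]  ⊢ p0, p0⊥

Result: YES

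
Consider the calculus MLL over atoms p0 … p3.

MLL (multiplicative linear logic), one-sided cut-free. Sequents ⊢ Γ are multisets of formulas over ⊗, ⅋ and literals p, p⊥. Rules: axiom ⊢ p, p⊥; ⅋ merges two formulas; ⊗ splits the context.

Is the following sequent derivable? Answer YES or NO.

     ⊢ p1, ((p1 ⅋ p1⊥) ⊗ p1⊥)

Derivation trace:
[⊗]  ⊢ p1, ((p1 ⅋ p1⊥) ⊗ p1⊥)
  [⅋]  ⊢ (p1 ⅋ p1⊥)
    [Ax]  ⊢ p1, p1⊥
  [Ax]  ⊢ p1, p1⊥

Result: YES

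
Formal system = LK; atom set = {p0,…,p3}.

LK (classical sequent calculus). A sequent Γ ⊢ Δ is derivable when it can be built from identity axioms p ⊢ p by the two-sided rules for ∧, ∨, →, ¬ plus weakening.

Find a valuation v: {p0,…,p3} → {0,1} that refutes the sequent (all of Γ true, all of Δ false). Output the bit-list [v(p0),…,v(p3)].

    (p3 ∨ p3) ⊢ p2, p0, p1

Search for a countermodel by truth-table:
  v=0000: Γ:[(p3 ∨ p3)=F] Δ:[p2=F, p0=F, p1=F] refutes=False
  v=0001: Γ:[(p3 ∨ p3)=T] Δ:[p2=F, p0=F, p1=F] refutes=True  ← countermodel

Result: [0, 0, 0, 1]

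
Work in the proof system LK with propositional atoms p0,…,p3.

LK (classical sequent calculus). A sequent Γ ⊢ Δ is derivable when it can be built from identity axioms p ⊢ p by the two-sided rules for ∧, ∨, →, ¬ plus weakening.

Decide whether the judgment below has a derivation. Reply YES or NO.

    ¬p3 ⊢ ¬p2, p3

Truth-table refutation:
  v=0000: Γ:[¬p3=T] Δ:[¬p2=T, p3=F] refutes=False
  v=0001: Γ:[¬p3=F] Δ:[¬p2=T, p3=T] refutes=False
  v=0010: Γ:[¬p3=T] Δ:[¬p2=F, p3=F] refutes=True  ← countermodel

Result: NO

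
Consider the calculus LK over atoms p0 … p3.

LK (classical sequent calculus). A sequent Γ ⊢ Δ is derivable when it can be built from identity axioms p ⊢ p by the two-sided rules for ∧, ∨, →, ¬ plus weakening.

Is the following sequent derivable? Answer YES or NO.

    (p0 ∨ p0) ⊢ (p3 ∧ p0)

Enumerate valuations to refute Γ ⊢ Δ:
  v=0000: Γ:[(p0 ∨ p0)=F] Δ:[(p3 ∧ p0)=F] refutes=False
  v=0001: Γ:[(p0 ∨ p0)=F] Δ:[(p3 ∧ p0)=F] refutes=False
  v=0010: Γ:[(p0 ∨ p0)=F] Δ:[(p3 ∧ p0)=F] refutes=False
  v=0011: Γ:[(p0 ∨ p0)=F] Δ:[(p3 ∧ p0)=F] refutes=False
  v=0100: Γ:[(p0 ∨ p0)=F] Δ:[(p3 ∧ p0)=F] refutes=False
  v=0101: Γ:[(p0 ∨ p0)=F] Δ:[(p3 ∧ p0)=F] refutes=False
  v=0110: Γ:[(p0 ∨ p0)=F] Δ:[(p3 ∧ p0)=F] refutes=False
  v=0111: Γ:[(p0 ∨ p0)=F] Δ:[(p3 ∧ p0)=F] refutes=False
  v=1000: Γ:[(p0 ∨ p0)=T] Δ:[(p3 ∧ p0)=F] refutes=True  ← countermodel

Result: NO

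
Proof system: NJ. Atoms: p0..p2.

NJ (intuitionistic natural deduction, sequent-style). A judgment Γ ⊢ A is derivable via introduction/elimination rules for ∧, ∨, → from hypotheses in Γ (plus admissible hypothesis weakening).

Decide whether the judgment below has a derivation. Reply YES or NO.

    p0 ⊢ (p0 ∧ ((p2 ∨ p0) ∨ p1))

Derivation trace:
[∧I] p0 ⊢ (p0 ∧ ((p2 ∨ p0) ∨ p1))
  [Ax] p0 ⊢ p0
  [∨I₁] p0 ⊢ ((p2 ∨ p0) ∨ p1)
    [∨I₂] p0 ⊢ (p2 ∨ p0)
      [Ax] p0 ⊢ p0

Result: YES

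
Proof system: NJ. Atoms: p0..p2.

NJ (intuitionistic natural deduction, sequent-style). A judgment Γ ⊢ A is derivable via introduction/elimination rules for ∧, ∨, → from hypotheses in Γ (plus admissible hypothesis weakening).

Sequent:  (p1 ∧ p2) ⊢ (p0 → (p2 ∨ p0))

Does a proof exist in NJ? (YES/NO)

Derivation (root first):
[Wk] (p1 ∧ p2) ⊢ (p0 → (p2 ∨ p0))
  [→I]  ⊢ (p0 → (p2 ∨ p0))
    [∨I₂] p0 ⊢ (p2 ∨ p0)
      [Ax] p0 ⊢ p0

Result: YES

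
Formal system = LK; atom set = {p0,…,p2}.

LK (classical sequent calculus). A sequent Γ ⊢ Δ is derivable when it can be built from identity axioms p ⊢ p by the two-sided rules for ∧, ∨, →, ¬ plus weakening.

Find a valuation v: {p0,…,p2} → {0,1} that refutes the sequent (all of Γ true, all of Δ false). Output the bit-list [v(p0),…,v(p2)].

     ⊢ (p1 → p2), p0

Enumerate valuations to refute Γ ⊢ Δ:
  v=000: Γ:[] Δ:[(p1 → p2)=T, p0=F] refutes=False
  v=001: Γ:[] Δ:[(p1 → p2)=T, p0=F] refutes=False
  v=010: Γ:[] Δ:[(p1 → p2)=F, p0=F] refutes=True  ← countermodel

Result: [0, 1, 0]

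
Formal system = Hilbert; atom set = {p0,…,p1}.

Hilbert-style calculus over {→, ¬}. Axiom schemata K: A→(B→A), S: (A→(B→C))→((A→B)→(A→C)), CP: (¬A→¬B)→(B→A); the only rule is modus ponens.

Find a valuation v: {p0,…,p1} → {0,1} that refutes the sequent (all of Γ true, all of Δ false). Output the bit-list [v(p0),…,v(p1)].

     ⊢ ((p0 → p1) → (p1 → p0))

Search for a countermodel by truth-table:
  v=00: Γ:[] Δ:[((p0 → p1) → (p1 → p0))=T] refutes=False
  v=01: Γ:[] Δ:[((p0 → p1) → (p1 → p0))=F] refutes=True  ← countermodel

Result: [0, 1]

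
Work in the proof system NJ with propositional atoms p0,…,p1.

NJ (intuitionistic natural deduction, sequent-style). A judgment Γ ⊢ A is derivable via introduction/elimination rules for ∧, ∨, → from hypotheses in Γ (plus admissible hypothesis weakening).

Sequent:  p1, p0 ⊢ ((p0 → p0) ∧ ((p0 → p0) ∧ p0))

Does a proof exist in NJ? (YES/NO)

Derivation trace:
[∧I] p1, p0 ⊢ ((p0 → p0) ∧ ((p0 → p0) ∧ p0))
  [Wk] p1 ⊢ (p0 → p0)
    [→I]  ⊢ (p0 → p0)
      [Ax] p0 ⊢ p0
  [∧I] p0 ⊢ ((p0 → p0) ∧ p0)
    [→I]  ⊢ (p0 → p0)
      [Ax] p0 ⊢ p0
    [Ax] p0 ⊢ p0

Result: YES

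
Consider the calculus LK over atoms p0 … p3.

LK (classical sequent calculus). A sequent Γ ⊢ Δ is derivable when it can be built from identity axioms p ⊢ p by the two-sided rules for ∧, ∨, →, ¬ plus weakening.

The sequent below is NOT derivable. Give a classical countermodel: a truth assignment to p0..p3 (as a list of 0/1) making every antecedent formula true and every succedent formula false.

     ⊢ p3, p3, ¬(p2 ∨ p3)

Search for a countermodel by truth-table:
  v=0000: Γ:[] Δ:[p3=F, p3=F, ¬(p2 ∨ p3)=T] refutes=False
  v=0001: Γ:[] Δ:[p3=T, p3=T, ¬(p2 ∨ p3)=F] refutes=False
  v=0010: Γ:[] Δ:[p3=F, p3=F, ¬(p2 ∨ p3)=F] refutes=True  ← countermodel

Result: [0, 0, 1, 0]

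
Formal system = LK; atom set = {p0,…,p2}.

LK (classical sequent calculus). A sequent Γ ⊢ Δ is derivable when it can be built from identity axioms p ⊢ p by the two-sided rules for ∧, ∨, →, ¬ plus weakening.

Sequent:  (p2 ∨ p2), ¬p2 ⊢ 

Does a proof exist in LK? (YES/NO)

Derivation trace:
[¬L] (p2 ∨ p2), ¬p2 ⊢ 
  [∨L] (p2 ∨ p2) ⊢ p2
    [Ax] p2 ⊢ p2
    [Ax] p2 ⊢ p2

Result: YES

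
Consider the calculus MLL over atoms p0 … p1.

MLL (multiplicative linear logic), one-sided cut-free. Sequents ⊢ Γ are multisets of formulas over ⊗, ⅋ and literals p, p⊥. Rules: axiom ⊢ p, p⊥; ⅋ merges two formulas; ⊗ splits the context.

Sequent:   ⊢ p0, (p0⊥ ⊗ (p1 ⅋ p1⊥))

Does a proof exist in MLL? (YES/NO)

Proof tree:
[⊗]  ⊢ p0, (p0⊥ ⊗ (p1 ⅋ p1⊥))
  [Ax]  ⊢ p0, p0⊥
  [⅋]  ⊢ (p1 ⅋ p1⊥)
    [Ax]  ⊢ p1, p1⊥

Result: YES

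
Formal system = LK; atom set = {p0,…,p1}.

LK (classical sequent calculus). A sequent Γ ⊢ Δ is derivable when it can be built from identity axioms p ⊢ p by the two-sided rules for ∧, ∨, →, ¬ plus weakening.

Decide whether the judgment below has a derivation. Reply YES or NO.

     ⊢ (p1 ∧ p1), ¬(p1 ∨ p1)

Derivation trace:
[¬R]  ⊢ (p1 ∧ p1), ¬(p1 ∨ p1)
  [∨L] (p1 ∨ p1) ⊢ (p1 ∧ p1)
    [∧R] p1 ⊢ (p1 ∧ p1)
      [Ax] p1 ⊢ p1
      [Ax] p1 ⊢ p1
    [∧R] p1 ⊢ (p1 ∧ p1)
      [Ax] p1 ⊢ p1
      [Ax] p1 ⊢ p1

Result: YES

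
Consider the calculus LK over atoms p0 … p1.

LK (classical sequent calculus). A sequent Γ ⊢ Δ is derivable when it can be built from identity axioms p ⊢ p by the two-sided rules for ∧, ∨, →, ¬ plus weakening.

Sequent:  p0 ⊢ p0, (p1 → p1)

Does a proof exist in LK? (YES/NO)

Derivation (root first):
[WL] p0 ⊢ p0, (p1 → p1)
  [→R]  ⊢ p0, (p1 → p1)
    [WR] p1 ⊢ p1, p0
      [Ax] p1 ⊢ p1

Result: YES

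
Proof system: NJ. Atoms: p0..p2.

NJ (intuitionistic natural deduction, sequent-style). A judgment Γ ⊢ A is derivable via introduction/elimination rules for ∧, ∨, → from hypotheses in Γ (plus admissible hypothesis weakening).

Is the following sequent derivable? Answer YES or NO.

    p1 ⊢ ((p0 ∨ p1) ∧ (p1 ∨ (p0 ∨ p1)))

Derivation (root first):
[∧I] p1 ⊢ ((p0 ∨ p1) ∧ (p1 ∨ (p0 ∨ p1)))
  [∨I₂] p1 ⊢ (p0 ∨ p1)
    [Ax] p1 ⊢ p1
  [∨I₂] p1 ⊢ (p1 ∨ (p0 ∨ p1))
    [∨I₂] p1 ⊢ (p0 ∨ p1)
      [Ax] p1 ⊢ p1

Result: YES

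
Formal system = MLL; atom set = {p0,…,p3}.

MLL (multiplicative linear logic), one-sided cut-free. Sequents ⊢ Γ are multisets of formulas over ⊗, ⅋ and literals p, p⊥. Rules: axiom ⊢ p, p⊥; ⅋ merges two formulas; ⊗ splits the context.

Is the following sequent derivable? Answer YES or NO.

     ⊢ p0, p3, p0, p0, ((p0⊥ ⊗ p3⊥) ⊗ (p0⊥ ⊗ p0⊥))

Derivation (root first):
[⊗]  ⊢ p0, p3, p0, p0, ((p0⊥ ⊗ p3⊥) ⊗ (p0⊥ ⊗ p0⊥))
  [⊗]  ⊢ p0, p3, (p0⊥ ⊗ p3⊥)
    [Ax]  ⊢ p0, p0⊥
    [Ax]  ⊢ p3, p3⊥
  [⊗]  ⊢ p0, p0, (p0⊥ ⊗ p0⊥)
    [Ax]  ⊢ p0, p0⊥
    [Ax]  ⊢ p0, p0⊥

Result: YES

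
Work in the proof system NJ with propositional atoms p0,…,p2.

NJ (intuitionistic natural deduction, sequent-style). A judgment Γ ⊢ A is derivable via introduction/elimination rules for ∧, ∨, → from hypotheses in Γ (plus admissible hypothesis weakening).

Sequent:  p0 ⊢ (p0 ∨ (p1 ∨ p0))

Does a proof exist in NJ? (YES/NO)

Derivation trace:
[∨I₂] p0 ⊢ (p0 ∨ (p1 ∨ p0))
  [∨I₂] p0 ⊢ (p1 ∨ p0)
    [Ax] p0 ⊢ p0

Result: YES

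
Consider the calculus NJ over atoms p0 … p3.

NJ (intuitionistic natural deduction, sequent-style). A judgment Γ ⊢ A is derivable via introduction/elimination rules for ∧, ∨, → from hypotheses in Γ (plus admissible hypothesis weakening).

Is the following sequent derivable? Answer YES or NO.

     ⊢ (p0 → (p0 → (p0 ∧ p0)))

Proof tree:
[→I]  ⊢ (p0 → (p0 → (p0 ∧ p0)))
  [→I] p0 ⊢ (p0 → (p0 ∧ p0))
    [Wk] p0, p0 ⊢ (p0 ∧ p0)
      [∧I] p0 ⊢ (p0 ∧ p0)
        [Ax] p0 ⊢ p0
        [Ax] p0 ⊢ p0

Result: YES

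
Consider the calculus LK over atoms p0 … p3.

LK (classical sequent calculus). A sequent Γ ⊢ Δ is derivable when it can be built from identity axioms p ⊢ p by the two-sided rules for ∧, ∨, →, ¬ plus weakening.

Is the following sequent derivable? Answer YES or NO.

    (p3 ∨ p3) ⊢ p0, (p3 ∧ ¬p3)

Truth-table refutation:
  v=0000: Γ:[(p3 ∨ p3)=F] Δ:[p0=F, (p3 ∧ ¬p3)=F] refutes=False
  v=0001: Γ:[(p3 ∨ p3)=T] Δ:[p0=F, (p3 ∧ ¬p3)=F] refutes=True  ← countermodel

Result: NO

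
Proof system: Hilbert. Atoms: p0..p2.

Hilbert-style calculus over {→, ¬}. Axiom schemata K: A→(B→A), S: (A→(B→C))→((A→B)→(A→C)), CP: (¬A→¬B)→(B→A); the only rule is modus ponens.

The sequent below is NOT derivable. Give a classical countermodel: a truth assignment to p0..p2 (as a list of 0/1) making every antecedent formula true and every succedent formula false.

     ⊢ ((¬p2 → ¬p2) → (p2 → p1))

Enumerate valuations to refute Γ ⊢ Δ:
  v=000: Γ:[] Δ:[((¬p2 → ¬p2) → (p2 → p1))=T] refutes=False
  v=001: Γ:[] Δ:[((¬p2 → ¬p2) → (p2 → p1))=F] refutes=True  ← countermodel

Result: [0, 0, 1]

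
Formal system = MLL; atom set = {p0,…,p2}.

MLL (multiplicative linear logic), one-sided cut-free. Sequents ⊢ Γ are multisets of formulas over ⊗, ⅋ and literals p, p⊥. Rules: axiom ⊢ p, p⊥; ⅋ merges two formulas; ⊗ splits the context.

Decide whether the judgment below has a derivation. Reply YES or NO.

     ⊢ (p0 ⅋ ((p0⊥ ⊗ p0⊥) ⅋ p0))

Derivation (root first):
[⅋]  ⊢ (p0 ⅋ ((p0⊥ ⊗ p0⊥) ⅋ p0))
  [⅋]  ⊢ p0, ((p0⊥ ⊗ p0⊥) ⅋ p0)
    [⊗]  ⊢ p0, p0, (p0⊥ ⊗ p0⊥)
      [Ax]  ⊢ p0, p0⊥
      [Ax]  ⊢ p0, p0⊥

Result: YES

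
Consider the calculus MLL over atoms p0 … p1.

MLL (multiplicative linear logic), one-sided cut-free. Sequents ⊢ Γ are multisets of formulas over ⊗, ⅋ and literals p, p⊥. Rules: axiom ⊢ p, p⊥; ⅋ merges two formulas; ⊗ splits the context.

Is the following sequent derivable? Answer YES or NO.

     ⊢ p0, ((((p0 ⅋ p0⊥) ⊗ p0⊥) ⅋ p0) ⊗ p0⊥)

Derivation (root first):
[⊗]  ⊢ p0, ((((p0 ⅋ p0⊥) ⊗ p0⊥) ⅋ p0) ⊗ p0⊥)
  [⅋]  ⊢ (((p0 ⅋ p0⊥) ⊗ p0⊥) ⅋ p0)
    [⊗]  ⊢ p0, ((p0 ⅋ p0⊥) ⊗ p0⊥)
      [⅋]  ⊢ (p0 ⅋ p0⊥)
        [Ax]  ⊢ p0, p0⊥
      [Ax]  ⊢ p0, p0⊥
  [Ax]  ⊢ p0, p0⊥

Result: YES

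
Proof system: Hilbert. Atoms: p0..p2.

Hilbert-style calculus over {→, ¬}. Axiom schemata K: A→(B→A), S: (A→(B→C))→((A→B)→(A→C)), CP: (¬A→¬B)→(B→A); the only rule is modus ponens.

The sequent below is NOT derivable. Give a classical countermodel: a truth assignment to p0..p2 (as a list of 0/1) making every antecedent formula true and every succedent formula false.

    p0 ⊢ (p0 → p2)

Enumerate valuations to refute Γ ⊢ Δ:
  v=000: Γ:[p0=F] Δ:[(p0 → p2)=T] refutes=False
  v=001: Γ:[p0=F] Δ:[(p0 → p2)=T] refutes=False
  v=010: Γ:[p0=F] Δ:[(p0 → p2)=T] refutes=False
  v=011: Γ:[p0=F] Δ:[(p0 → p2)=T] refutes=False
  v=100: Γ:[p0=T] Δ:[(p0 → p2)=F] refutes=True  ← countermodel

Result: [1, 0, 0]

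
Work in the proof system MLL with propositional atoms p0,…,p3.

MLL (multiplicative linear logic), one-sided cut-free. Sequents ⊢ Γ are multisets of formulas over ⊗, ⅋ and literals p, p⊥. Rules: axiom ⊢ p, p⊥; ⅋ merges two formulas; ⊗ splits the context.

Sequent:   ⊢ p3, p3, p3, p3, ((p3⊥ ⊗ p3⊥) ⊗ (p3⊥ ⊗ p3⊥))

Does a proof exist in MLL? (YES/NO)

Derivation trace:
[⊗]  ⊢ p3, p3, p3, p3, ((p3⊥ ⊗ p3⊥) ⊗ (p3⊥ ⊗ p3⊥))
  [⊗]  ⊢ p3, p3, (p3⊥ ⊗ p3⊥)
    [Ax]  ⊢ p3, p3⊥
    [Ax]  ⊢ p3, p3⊥
  [⊗]  ⊢ p3, p3, (p3⊥ ⊗ p3⊥)
    [Ax]  ⊢ p3, p3⊥
    [Ax]  ⊢ p3, p3⊥

Result: YES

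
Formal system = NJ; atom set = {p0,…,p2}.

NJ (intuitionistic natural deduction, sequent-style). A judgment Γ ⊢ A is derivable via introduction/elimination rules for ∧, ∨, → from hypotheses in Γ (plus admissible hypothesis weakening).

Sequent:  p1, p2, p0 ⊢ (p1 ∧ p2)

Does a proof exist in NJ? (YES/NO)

Derivation (root first):
[∧I] p1, p2, p0 ⊢ (p1 ∧ p2)
  [Ax] p1 ⊢ p1
  [Wk] p2, p0 ⊢ p2
    [Ax] p2 ⊢ p2

Result: YES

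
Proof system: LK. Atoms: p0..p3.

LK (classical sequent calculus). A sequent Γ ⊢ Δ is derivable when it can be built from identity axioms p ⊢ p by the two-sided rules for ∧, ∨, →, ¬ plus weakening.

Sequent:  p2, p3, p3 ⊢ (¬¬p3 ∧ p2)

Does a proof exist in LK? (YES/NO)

Proof tree:
[WL] p2, p3, p3 ⊢ (¬¬p3 ∧ p2)
  [∧R] p2, p3 ⊢ (¬¬p3 ∧ p2)
    [¬R] p3 ⊢ ¬¬p3
      [¬L] p3, ¬p3 ⊢ 
        [Ax] p3 ⊢ p3
    [Ax] p2 ⊢ p2

Result: YES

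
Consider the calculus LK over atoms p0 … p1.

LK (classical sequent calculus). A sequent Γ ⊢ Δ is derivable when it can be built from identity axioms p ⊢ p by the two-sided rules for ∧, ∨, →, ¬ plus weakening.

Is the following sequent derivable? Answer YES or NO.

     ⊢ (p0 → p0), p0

Derivation trace:
[WR]  ⊢ (p0 → p0), p0
  [→R]  ⊢ (p0 → p0)
    [Ax] p0 ⊢ p0

Result: YES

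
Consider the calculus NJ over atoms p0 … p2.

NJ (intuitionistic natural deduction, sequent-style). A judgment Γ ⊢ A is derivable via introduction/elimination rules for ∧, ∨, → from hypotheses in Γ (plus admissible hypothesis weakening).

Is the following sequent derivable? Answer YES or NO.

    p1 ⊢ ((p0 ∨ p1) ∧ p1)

Proof tree:
[∧I] p1 ⊢ ((p0 ∨ p1) ∧ p1)
  [∨I₂] p1 ⊢ (p0 ∨ p1)
    [Ax] p1 ⊢ p1
  [Ax] p1 ⊢ p1

Result: YES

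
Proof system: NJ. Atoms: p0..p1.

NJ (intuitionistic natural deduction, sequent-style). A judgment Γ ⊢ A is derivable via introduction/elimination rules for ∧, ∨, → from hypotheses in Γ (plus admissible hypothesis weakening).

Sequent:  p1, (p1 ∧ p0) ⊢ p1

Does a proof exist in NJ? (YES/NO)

Derivation (root first):
[Wk] p1, (p1 ∧ p0) ⊢ p1
  [→E] p1 ⊢ p1
    [→I]  ⊢ (p1 → p1)
      [Ax] p1 ⊢ p1
    [Ax] p1 ⊢ p1

Result: YES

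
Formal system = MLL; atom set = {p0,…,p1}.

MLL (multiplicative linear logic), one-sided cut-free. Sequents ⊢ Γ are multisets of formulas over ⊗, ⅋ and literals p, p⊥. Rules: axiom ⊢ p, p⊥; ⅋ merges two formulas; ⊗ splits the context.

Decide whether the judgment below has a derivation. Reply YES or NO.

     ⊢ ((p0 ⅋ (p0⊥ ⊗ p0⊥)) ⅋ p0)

Proof tree:
[⅋]  ⊢ ((p0 ⅋ (p0⊥ ⊗ p0⊥)) ⅋ p0)
  [⅋]  ⊢ p0, (p0 ⅋ (p0⊥ ⊗ p0⊥))
    [⊗]  ⊢ p0, p0, (p0⊥ ⊗ p0⊥)
      [Ax]  ⊢ p0, p0⊥
      [Ax]  ⊢ p0, p0⊥

Result: YES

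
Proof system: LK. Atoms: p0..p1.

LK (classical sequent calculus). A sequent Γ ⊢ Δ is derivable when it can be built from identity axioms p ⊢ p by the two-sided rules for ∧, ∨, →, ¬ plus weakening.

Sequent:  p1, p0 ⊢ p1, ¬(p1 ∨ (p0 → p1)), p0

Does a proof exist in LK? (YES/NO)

Derivation trace:
[WR] p1, p0 ⊢ p1, ¬(p1 ∨ (p0 → p1)), p0
  [¬R] p1, p0 ⊢ p1, ¬(p1 ∨ (p0 → p1))
    [∨L] p1, p0, (p1 ∨ (p0 → p1)) ⊢ p1
      [WL] p1, p1 ⊢ p1
        [Ax] p1 ⊢ p1
      [→L] p0, (p0 → p1) ⊢ p1
        [Ax] p0 ⊢ p0
        [Ax] p1 ⊢ p1

Result: YES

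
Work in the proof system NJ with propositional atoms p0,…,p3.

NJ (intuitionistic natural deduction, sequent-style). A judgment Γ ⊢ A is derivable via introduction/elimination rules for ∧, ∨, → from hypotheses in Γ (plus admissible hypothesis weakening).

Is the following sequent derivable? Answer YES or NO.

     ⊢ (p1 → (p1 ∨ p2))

Derivation (root first):
[→I]  ⊢ (p1 → (p1 ∨ p2))
  [∨I₁] p1 ⊢ (p1 ∨ p2)
    [Ax] p1 ⊢ p1

Result: YES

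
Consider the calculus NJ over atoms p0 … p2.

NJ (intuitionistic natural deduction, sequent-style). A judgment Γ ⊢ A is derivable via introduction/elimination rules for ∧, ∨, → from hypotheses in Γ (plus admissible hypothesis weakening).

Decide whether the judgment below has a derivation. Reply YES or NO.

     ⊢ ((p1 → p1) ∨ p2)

Derivation trace:
[∨I₁]  ⊢ ((p1 → p1) ∨ p2)
  [→I]  ⊢ (p1 → p1)
    [Ax] p1 ⊢ p1

Result: YES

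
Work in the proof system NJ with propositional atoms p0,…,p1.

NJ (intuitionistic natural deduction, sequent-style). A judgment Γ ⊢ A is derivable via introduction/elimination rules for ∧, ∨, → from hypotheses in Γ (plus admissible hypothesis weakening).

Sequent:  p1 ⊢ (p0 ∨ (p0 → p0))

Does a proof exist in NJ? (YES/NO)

Proof tree:
[∨I₂] p1 ⊢ (p0 ∨ (p0 → p0))
  [Wk] p1 ⊢ (p0 → p0)
    [→I]  ⊢ (p0 → p0)
      [Ax] p0 ⊢ p0

Result: YES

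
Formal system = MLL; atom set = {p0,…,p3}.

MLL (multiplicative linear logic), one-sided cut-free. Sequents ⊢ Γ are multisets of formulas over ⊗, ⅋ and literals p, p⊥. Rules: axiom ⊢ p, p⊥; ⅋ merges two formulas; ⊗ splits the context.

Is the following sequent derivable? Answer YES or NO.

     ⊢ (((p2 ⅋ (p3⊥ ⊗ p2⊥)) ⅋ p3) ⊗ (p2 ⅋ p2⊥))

Derivation trace:
[⊗]  ⊢ (((p2 ⅋ (p3⊥ ⊗ p2⊥)) ⅋ p3) ⊗ (p2 ⅋ p2⊥))
  [⅋]  ⊢ ((p2 ⅋ (p3⊥ ⊗ p2⊥)) ⅋ p3)
    [⅋]  ⊢ p3, (p2 ⅋ (p3⊥ ⊗ p2⊥))
      [⊗]  ⊢ p3, p2, (p3⊥ ⊗ p2⊥)
        [Ax]  ⊢ p3, p3⊥
        [Ax]  ⊢ p2, p2⊥
  [⅋]  ⊢ (p2 ⅋ p2⊥)
    [Ax]  ⊢ p2, p2⊥

Result: YES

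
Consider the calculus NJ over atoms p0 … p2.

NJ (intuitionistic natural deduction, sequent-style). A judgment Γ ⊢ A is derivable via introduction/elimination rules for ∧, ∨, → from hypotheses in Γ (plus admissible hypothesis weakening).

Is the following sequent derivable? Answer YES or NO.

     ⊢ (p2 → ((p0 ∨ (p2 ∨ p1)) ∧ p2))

Derivation (root first):
[→I]  ⊢ (p2 → ((p0 ∨ (p2 ∨ p1)) ∧ p2))
  [∧I] p2 ⊢ ((p0 ∨ (p2 ∨ p1)) ∧ p2)
    [∨I₂] p2 ⊢ (p0 ∨ (p2 ∨ p1))
      [∨I₁] p2 ⊢ (p2 ∨ p1)
        [Ax] p2 ⊢ p2
    [Ax] p2 ⊢ p2

Result: YES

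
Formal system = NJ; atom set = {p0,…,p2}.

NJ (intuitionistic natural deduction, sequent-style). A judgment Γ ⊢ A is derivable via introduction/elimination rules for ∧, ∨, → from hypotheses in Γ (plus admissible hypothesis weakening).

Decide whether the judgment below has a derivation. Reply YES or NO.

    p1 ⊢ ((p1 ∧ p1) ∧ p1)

Proof tree:
[∧I] p1 ⊢ ((p1 ∧ p1) ∧ p1)
  [∧I] p1 ⊢ (p1 ∧ p1)
    [Ax] p1 ⊢ p1
    [Ax] p1 ⊢ p1
  [Ax] p1 ⊢ p1

Result: YES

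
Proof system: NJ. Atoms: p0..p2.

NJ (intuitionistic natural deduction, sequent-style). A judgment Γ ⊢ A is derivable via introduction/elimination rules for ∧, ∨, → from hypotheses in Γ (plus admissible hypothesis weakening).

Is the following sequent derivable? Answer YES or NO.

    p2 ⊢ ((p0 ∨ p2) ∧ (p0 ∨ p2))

Proof tree:
[∧I] p2 ⊢ ((p0 ∨ p2) ∧ (p0 ∨ p2))
  [∨I₂] p2 ⊢ (p0 ∨ p2)
    [Ax] p2 ⊢ p2
  [∨I₂] p2 ⊢ (p0 ∨ p2)
    [Ax] p2 ⊢ p2

Result: YES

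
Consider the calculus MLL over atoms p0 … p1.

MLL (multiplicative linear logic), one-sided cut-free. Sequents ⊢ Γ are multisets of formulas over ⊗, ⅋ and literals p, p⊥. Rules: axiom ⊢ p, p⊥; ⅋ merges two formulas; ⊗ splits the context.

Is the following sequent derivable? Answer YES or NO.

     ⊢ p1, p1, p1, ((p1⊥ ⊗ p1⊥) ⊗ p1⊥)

Proof tree:
[⊗]  ⊢ p1, p1, p1, ((p1⊥ ⊗ p1⊥) ⊗ p1⊥)
  [⊗]  ⊢ p1, p1, (p1⊥ ⊗ p1⊥)
    [Ax]  ⊢ p1, p1⊥
    [Ax]  ⊢ p1, p1⊥
  [Ax]  ⊢ p1, p1⊥

Result: YES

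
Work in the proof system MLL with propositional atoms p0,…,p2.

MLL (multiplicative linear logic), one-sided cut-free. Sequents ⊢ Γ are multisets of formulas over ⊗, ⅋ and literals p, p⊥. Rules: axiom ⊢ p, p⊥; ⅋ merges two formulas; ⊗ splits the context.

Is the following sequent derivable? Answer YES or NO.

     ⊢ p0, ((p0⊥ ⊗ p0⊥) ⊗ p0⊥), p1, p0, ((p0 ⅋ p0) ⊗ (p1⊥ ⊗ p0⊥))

Derivation (root first):
[⊗]  ⊢ p0, ((p0⊥ ⊗ p0⊥) ⊗ p0⊥), p1, p0, ((p0 ⅋ p0) ⊗ (p1⊥ ⊗ p0⊥))
  [⅋]  ⊢ p0, ((p0⊥ ⊗ p0⊥) ⊗ p0⊥), (p0 ⅋ p0)
    [⊗]  ⊢ p0, p0, p0, ((p0⊥ ⊗ p0⊥) ⊗ p0⊥)
      [⊗]  ⊢ p0, p0, (p0⊥ ⊗ p0⊥)
        [Ax]  ⊢ p0, p0⊥
        [Ax]  ⊢ p0, p0⊥
      [Ax]  ⊢ p0, p0⊥
  [⊗]  ⊢ p1, p0, (p1⊥ ⊗ p0⊥)
    [Ax]  ⊢ p1, p1⊥
    [Ax]  ⊢ p0, p0⊥

Result: YES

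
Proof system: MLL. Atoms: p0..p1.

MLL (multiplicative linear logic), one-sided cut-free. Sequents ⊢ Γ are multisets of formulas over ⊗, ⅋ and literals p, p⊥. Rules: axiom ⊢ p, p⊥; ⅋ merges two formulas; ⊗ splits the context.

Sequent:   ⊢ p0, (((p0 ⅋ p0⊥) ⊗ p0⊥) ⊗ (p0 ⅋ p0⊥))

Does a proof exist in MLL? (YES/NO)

Derivation trace:
[⊗]  ⊢ p0, (((p0 ⅋ p0⊥) ⊗ p0⊥) ⊗ (p0 ⅋ p0⊥))
  [⊗]  ⊢ p0, ((p0 ⅋ p0⊥) ⊗ p0⊥)
    [⅋]  ⊢ (p0 ⅋ p0⊥)
      [Ax]  ⊢ p0, p0⊥
    [Ax]  ⊢ p0, p0⊥
  [⅋]  ⊢ (p0 ⅋ p0⊥)
    [Ax]  ⊢ p0, p0⊥

Result: YES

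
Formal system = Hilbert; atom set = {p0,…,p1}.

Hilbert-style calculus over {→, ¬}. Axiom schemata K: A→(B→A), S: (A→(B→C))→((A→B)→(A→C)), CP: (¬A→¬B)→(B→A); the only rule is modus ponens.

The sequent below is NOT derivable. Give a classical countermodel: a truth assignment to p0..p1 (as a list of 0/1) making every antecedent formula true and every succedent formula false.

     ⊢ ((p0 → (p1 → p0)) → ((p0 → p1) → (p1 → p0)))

Enumerate valuations to refute Γ ⊢ Δ:
  v=00: Γ:[] Δ:[((p0 → (p1 → p0)) → ((p0 → p1) → (p1 → p0)))=T] refutes=False
  v=01: Γ:[] Δ:[((p0 → (p1 → p0)) → ((p0 → p1) → (p1 → p0)))=F] refutes=True  ← countermodel

Result: [0, 1]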